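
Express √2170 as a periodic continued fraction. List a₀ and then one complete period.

[46; 1, 1, 2, 1, 1, 92]

a₀ = ⌊√2170⌋ = 46.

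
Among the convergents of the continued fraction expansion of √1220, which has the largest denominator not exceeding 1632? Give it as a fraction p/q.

34195/979

√1220 = [34; 1, 12, 1, 68, …] (period length 4).
Convergents:
  p_0/q_0 = 34/1
  p_1/q_1 = 35/1
  p_2/q_2 = 454/13
  p_3/q_3 = 489/14
  p_4/q_4 = 33706/965
  p_5/q_5 = 34195/979
  p_6/q_6 = 444046/12713
q_5 = 979 ≤ 1632 < 12713 = q_6, so the answer is 34195/979.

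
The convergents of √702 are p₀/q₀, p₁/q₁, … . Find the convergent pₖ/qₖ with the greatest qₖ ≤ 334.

5617/212

√702 = [26; 2, 52, …] (period length 2).
Convergents:
  p_0/q_0 = 26/1
  p_1/q_1 = 53/2
  p_2/q_2 = 2782/105
  p_3/q_3 = 5617/212
  p_4/q_4 = 294866/11129
q_3 = 212 ≤ 334 < 11129 = q_4, so the answer is 5617/212.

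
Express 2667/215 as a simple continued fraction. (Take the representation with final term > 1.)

[12; 2, 2, 8, 5]

2667 = 12·215 + 87
215 = 2·87 + 41
87 = 2·41 + 5
41 = 8·5 + 1
5 = 5·1 + 0  (stop)
So 2667/215 = [12; 2, 2, 8, 5].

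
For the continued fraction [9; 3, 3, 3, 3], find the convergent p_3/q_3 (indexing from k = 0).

Using pₖ = aₖpₖ₋₁ + pₖ₋₂, qₖ = aₖqₖ₋₁ + qₖ₋₂ (with p₋₁=1, p₋₂=0, q₋₁=0, q₋₂=1):
  k=0: a=9, p=9, q=1
  k=1: a=3, p=28, q=3
  k=2: a=3, p=93, q=10
  k=3: a=3, p=307, q=33

307/33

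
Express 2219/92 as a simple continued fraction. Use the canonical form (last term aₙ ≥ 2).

[24; 8, 2, 1, 3]

2219 = 24×92 + 11
92 = 8×11 + 4
11 = 2×4 + 3
4 = 1×3 + 1
3 = 3×1 + 0  (stop)
So 2219/92 = [24; 8, 2, 1, 3].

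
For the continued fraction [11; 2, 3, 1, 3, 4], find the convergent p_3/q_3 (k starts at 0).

103/9

Using pₖ = aₖpₖ₋₁ + pₖ₋₂, qₖ = aₖqₖ₋₁ + qₖ₋₂ (with p₋₁=1, p₋₂=0, q₋₁=0, q₋₂=1):
  k=0: a=11, p=11, q=1
  k=1: a=2, p=23, q=2
  k=2: a=3, p=80, q=7
  k=3: a=1, p=103, q=9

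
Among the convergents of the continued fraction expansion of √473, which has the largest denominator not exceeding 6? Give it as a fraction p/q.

√473 = [21; 1, 2, 1, 42, …] (period length 4).
Convergents:
  p_0/q_0 = 21/1
  p_1/q_1 = 22/1
  p_2/q_2 = 65/3
  p_3/q_3 = 87/4
  p_4/q_4 = 3719/171
q_3 = 4 ≤ 6 < 171 = q_4, so the answer is 87/4.

87/4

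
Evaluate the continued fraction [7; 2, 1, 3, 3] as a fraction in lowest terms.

Fold from the inside: start with 3/1.
  3 + 1/3 = 10/3
  1 + 3/10 = 13/10
  2 + 10/13 = 36/13
  7 + 13/36 = 265/36

265/36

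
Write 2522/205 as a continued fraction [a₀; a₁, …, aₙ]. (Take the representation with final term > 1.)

2522 = 12×205 + 62
205 = 3×62 + 19
62 = 3×19 + 5
19 = 3×5 + 4
5 = 1×4 + 1
4 = 4×1 + 0  (stop)
So 2522/205 = [12; 3, 3, 3, 1, 4].

[12; 3, 3, 3, 1, 4]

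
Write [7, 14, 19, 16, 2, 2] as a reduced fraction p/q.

155311/21964

Fold from the inside: start with 2/1.
  2 + 1/2 = 5/2
  16 + 2/5 = 82/5
  19 + 5/82 = 1563/82
  14 + 82/1563 = 21964/1563
  7 + 1563/21964 = 155311/21964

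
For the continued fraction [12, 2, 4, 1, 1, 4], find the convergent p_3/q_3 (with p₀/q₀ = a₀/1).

Using pₖ = aₖpₖ₋₁ + pₖ₋₂, qₖ = aₖqₖ₋₁ + qₖ₋₂ (with p₋₁=1, p₋₂=0, q₋₁=0, q₋₂=1):
  k=0: a=12, p=12, q=1
  k=1: a=2, p=25, q=2
  k=2: a=4, p=112, q=9
  k=3: a=1, p=137, q=11

137/11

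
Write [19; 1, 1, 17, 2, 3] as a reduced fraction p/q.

Fold from the inside: start with 3/1.
  2 + 1/3 = 7/3
  17 + 3/7 = 122/7
  1 + 7/122 = 129/122
  1 + 122/129 = 251/129
  19 + 129/251 = 4898/251

4898/251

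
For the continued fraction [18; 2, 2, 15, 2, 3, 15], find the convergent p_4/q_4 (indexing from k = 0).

2926/159

Using pₖ = aₖpₖ₋₁ + pₖ₋₂, qₖ = aₖqₖ₋₁ + qₖ₋₂ (with p₋₁=1, p₋₂=0, q₋₁=0, q₋₂=1):
  k=0: a=18, p=18, q=1
  k=1: a=2, p=37, q=2
  k=2: a=2, p=92, q=5
  k=3: a=15, p=1417, q=77
  k=4: a=2, p=2926, q=159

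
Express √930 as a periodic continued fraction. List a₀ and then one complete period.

[30; 2, 60]

a₀ = ⌊√930⌋ = 30.
With m₀=0, d₀=1 and mₖ₊₁ = dₖaₖ − mₖ, dₖ₊₁ = (n − mₖ₊₁²)/dₖ, aₖ₊₁ = ⌊(a₀+mₖ₊₁)/dₖ₊₁⌋:
  k=1: m=30, d=30, a=2
  k=2: m=30, d=1, a=60
d=1 and a=2a₀=60 at k=2, so the next step gives (m, d) = (30, 30) again — its k=1 value — and the period has length 2.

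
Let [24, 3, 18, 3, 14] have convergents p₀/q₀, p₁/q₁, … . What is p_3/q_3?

Using pₖ = aₖpₖ₋₁ + pₖ₋₂, qₖ = aₖqₖ₋₁ + qₖ₋₂ (with p₋₁=1, p₋₂=0, q₋₁=0, q₋₂=1):
  k=0: a=24, p=24, q=1
  k=1: a=3, p=73, q=3
  k=2: a=18, p=1338, q=55
  k=3: a=3, p=4087, q=168

4087/168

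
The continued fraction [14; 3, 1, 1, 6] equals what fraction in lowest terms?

Using pₖ = aₖpₖ₋₁ + pₖ₋₂ and qₖ = aₖqₖ₋₁ + qₖ₋₂:
  k=0: a=14, p=14, q=1
  k=1: a=3, p=43, q=3
  k=2: a=1, p=57, q=4
  k=3: a=1, p=100, q=7
  k=4: a=6, p=657, q=46

657/46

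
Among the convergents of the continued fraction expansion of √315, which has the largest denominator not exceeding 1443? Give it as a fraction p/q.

√315 = [17; 1, 2, 1, 34, …] (period length 4).
Convergents:
  p_0/q_0 = 17/1
  p_1/q_1 = 18/1
  p_2/q_2 = 53/3
  p_3/q_3 = 71/4
  p_4/q_4 = 2467/139
  p_5/q_5 = 2538/143
  p_6/q_6 = 7543/425
  p_7/q_7 = 10081/568
  p_8/q_8 = 350297/19737
q_7 = 568 ≤ 1443 < 19737 = q_8, so the answer is 10081/568.

10081/568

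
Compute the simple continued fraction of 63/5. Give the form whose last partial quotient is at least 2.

63 = 12·5 + 3
5 = 1·3 + 2
3 = 1·2 + 1
2 = 2·1 + 0  (stop)
So 63/5 = [12; 1, 1, 2].

[12; 1, 1, 2]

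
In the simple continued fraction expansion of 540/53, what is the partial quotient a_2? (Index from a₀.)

3

540 = 10·53 + 10   →  a_0 = 10
53 = 5·10 + 3   →  a_1 = 5
10 = 3·3 + 1   →  a_2 = 3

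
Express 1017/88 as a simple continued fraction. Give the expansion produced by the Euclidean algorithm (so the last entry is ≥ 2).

[11; 1, 1, 3, 1, 9]

1017 = 11*88 + 49
88 = 1*49 + 39
49 = 1*39 + 10
39 = 3*10 + 9
10 = 1*9 + 1
9 = 9*1 + 0  (stop)
So 1017/88 = [11; 1, 1, 3, 1, 9].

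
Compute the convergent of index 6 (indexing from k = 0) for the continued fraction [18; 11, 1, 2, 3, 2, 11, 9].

55631/3076

Using pₖ = aₖpₖ₋₁ + pₖ₋₂, qₖ = aₖqₖ₋₁ + qₖ₋₂ (with p₋₁=1, p₋₂=0, q₋₁=0, q₋₂=1):
  k=0: a=18, p=18, q=1
  k=1: a=11, p=199, q=11
  k=2: a=1, p=217, q=12
  k=3: a=2, p=633, q=35
  k=4: a=3, p=2116, q=117
  k=5: a=2, p=4865, q=269
  k=6: a=11, p=55631, q=3076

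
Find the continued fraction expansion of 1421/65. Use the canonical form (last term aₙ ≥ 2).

[21; 1, 6, 4, 2]

1421 = 21·65 + 56
65 = 1·56 + 9
56 = 6·9 + 2
9 = 4·2 + 1
2 = 2·1 + 0  (stop)
So 1421/65 = [21; 1, 6, 4, 2].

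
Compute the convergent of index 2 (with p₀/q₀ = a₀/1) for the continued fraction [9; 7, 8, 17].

Using pₖ = aₖpₖ₋₁ + pₖ₋₂, qₖ = aₖqₖ₋₁ + qₖ₋₂ (with p₋₁=1, p₋₂=0, q₋₁=0, q₋₂=1):
  k=0: a=9, p=9, q=1
  k=1: a=7, p=64, q=7
  k=2: a=8, p=521, q=57

521/57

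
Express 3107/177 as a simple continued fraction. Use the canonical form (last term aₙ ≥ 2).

3107 = 17×177 + 98
177 = 1×98 + 79
98 = 1×79 + 19
79 = 4×19 + 3
19 = 6×3 + 1
3 = 3×1 + 0  (stop)
So 3107/177 = [17; 1, 1, 4, 6, 3].

[17; 1, 1, 4, 6, 3]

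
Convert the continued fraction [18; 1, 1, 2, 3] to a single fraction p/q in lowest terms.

316/17

Using pₖ = aₖpₖ₋₁ + pₖ₋₂ and qₖ = aₖqₖ₋₁ + qₖ₋₂:
  k=0: a=18, p=18, q=1
  k=1: a=1, p=19, q=1
  k=2: a=1, p=37, q=2
  k=3: a=2, p=93, q=5
  k=4: a=3, p=316, q=17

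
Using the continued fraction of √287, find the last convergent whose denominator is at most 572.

9487/560

√287 = [16; 1, 15, 1, 32, …] (period length 4).
Convergents:
  p_0/q_0 = 16/1
  p_1/q_1 = 17/1
  p_2/q_2 = 271/16
  p_3/q_3 = 288/17
  p_4/q_4 = 9487/560
  p_5/q_5 = 9775/577
q_4 = 560 ≤ 572 < 577 = q_5, so the answer is 9487/560.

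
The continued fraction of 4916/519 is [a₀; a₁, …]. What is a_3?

2

4916 = 9·519 + 245   →  a_0 = 9
519 = 2·245 + 29   →  a_1 = 2
245 = 8·29 + 13   →  a_2 = 8
29 = 2·13 + 3   →  a_3 = 2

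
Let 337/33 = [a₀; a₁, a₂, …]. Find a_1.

337 = 10·33 + 7   →  a_0 = 10
33 = 4·7 + 5   →  a_1 = 4

4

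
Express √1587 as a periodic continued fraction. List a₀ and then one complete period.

a₀ = ⌊√1587⌋ = 39.
With m₀=0, d₀=1 and mₖ₊₁ = dₖaₖ − mₖ, dₖ₊₁ = (n − mₖ₊₁²)/dₖ, aₖ₊₁ = ⌊(a₀+mₖ₊₁)/dₖ₊₁⌋:
  k=1: m=39, d=66, a=1
  k=2: m=27, d=13, a=5
  k=3: m=38, d=11, a=7
  k=4: m=39, d=6, a=13
  k=5: m=39, d=11, a=7
  k=6: m=38, d=13, a=5
  k=7: m=27, d=66, a=1
  k=8: m=39, d=1, a=78
d=1 and a=2a₀=78 at k=8, so the next step gives (m, d) = (39, 66) again — its k=1 value — and the period has length 8.

[39; 1, 5, 7, 13, 7, 5, 1, 78]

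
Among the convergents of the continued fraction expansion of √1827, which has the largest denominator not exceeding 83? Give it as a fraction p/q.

1667/39

√1827 = [42; 1, 2, 1, 8, 1, 2, 1, 84, …] (period length 8).
Convergents:
  p_0/q_0 = 42/1
  p_1/q_1 = 43/1
  p_2/q_2 = 128/3
  p_3/q_3 = 171/4
  p_4/q_4 = 1496/35
  p_5/q_5 = 1667/39
  p_6/q_6 = 4830/113
q_5 = 39 ≤ 83 < 113 = q_6, so the answer is 1667/39.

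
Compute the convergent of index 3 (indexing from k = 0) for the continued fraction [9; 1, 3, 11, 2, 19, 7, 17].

439/45

Using pₖ = aₖpₖ₋₁ + pₖ₋₂, qₖ = aₖqₖ₋₁ + qₖ₋₂ (with p₋₁=1, p₋₂=0, q₋₁=0, q₋₂=1):
  k=0: a=9, p=9, q=1
  k=1: a=1, p=10, q=1
  k=2: a=3, p=39, q=4
  k=3: a=11, p=439, q=45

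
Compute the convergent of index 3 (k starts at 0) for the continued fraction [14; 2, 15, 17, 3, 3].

Using pₖ = aₖpₖ₋₁ + pₖ₋₂, qₖ = aₖqₖ₋₁ + qₖ₋₂ (with p₋₁=1, p₋₂=0, q₋₁=0, q₋₂=1):
  k=0: a=14, p=14, q=1
  k=1: a=2, p=29, q=2
  k=2: a=15, p=449, q=31
  k=3: a=17, p=7662, q=529

7662/529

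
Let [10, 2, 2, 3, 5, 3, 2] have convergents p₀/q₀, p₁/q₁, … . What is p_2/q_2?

52/5

Using pₖ = aₖpₖ₋₁ + pₖ₋₂, qₖ = aₖqₖ₋₁ + qₖ₋₂ (with p₋₁=1, p₋₂=0, q₋₁=0, q₋₂=1):
  k=0: a=10, p=10, q=1
  k=1: a=2, p=21, q=2
  k=2: a=2, p=52, q=5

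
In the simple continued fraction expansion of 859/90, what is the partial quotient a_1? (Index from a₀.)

859 = 9·90 + 49   →  a_0 = 9
90 = 1·49 + 41   →  a_1 = 1

1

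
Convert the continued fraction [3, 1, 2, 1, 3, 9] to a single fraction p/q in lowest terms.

Using pₖ = aₖpₖ₋₁ + pₖ₋₂ and qₖ = aₖqₖ₋₁ + qₖ₋₂:
  k=0: a=3, p=3, q=1
  k=1: a=1, p=4, q=1
  k=2: a=2, p=11, q=3
  k=3: a=1, p=15, q=4
  k=4: a=3, p=56, q=15
  k=5: a=9, p=519, q=139

519/139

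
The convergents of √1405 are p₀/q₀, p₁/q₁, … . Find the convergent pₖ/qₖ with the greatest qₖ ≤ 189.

2249/60

√1405 = [37; 2, 14, 2, 74, …] (period length 4).
Convergents:
  p_0/q_0 = 37/1
  p_1/q_1 = 75/2
  p_2/q_2 = 1087/29
  p_3/q_3 = 2249/60
  p_4/q_4 = 167513/4469
q_3 = 60 ≤ 189 < 4469 = q_4, so the answer is 2249/60.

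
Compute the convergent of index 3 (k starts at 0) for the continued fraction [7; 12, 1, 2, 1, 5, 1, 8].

269/38

Using pₖ = aₖpₖ₋₁ + pₖ₋₂, qₖ = aₖqₖ₋₁ + qₖ₋₂ (with p₋₁=1, p₋₂=0, q₋₁=0, q₋₂=1):
  k=0: a=7, p=7, q=1
  k=1: a=12, p=85, q=12
  k=2: a=1, p=92, q=13
  k=3: a=2, p=269, q=38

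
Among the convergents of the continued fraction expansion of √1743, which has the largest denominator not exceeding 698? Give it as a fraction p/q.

13986/335

√1743 = [41; 1, 2, 1, 82, …] (period length 4).
Convergents:
  p_0/q_0 = 41/1
  p_1/q_1 = 42/1
  p_2/q_2 = 125/3
  p_3/q_3 = 167/4
  p_4/q_4 = 13819/331
  p_5/q_5 = 13986/335
  p_6/q_6 = 41791/1001
q_5 = 335 ≤ 698 < 1001 = q_6, so the answer is 13986/335.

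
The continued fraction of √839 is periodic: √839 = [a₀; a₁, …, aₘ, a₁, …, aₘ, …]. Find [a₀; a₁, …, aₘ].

a₀ = ⌊√839⌋ = 28.
With m₀=0, d₀=1 and mₖ₊₁ = dₖaₖ − mₖ, dₖ₊₁ = (n − mₖ₊₁²)/dₖ, aₖ₊₁ = ⌊(a₀+mₖ₊₁)/dₖ₊₁⌋:
  k=1: m=28, d=55, a=1
  k=2: m=27, d=2, a=27
  k=3: m=27, d=55, a=1
  k=4: m=28, d=1, a=56
d=1 and a=2a₀=56 at k=4, so the next step gives (m, d) = (28, 55) again — its k=1 value — and the period has length 4.

[28; 1, 27, 1, 56]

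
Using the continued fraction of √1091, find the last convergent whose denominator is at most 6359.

√1091 = [33; 33, 66, …] (period length 2).
Convergents:
  p_0/q_0 = 33/1
  p_1/q_1 = 1090/33
  p_2/q_2 = 71973/2179
  p_3/q_3 = 2376199/71940
q_2 = 2179 ≤ 6359 < 71940 = q_3, so the answer is 71973/2179.

71973/2179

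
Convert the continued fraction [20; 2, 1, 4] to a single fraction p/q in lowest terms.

Fold from the inside: start with 4/1.
  1 + 1/4 = 5/4
  2 + 4/5 = 14/5
  20 + 5/14 = 285/14

285/14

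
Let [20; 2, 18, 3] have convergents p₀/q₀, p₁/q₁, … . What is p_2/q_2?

Using pₖ = aₖpₖ₋₁ + pₖ₋₂, qₖ = aₖqₖ₋₁ + qₖ₋₂ (with p₋₁=1, p₋₂=0, q₋₁=0, q₋₂=1):
  k=0: a=20, p=20, q=1
  k=1: a=2, p=41, q=2
  k=2: a=18, p=758, q=37

758/37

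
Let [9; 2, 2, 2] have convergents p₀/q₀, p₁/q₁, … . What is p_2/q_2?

47/5

Using pₖ = aₖpₖ₋₁ + pₖ₋₂, qₖ = aₖqₖ₋₁ + qₖ₋₂ (with p₋₁=1, p₋₂=0, q₋₁=0, q₋₂=1):
  k=0: a=9, p=9, q=1
  k=1: a=2, p=19, q=2
  k=2: a=2, p=47, q=5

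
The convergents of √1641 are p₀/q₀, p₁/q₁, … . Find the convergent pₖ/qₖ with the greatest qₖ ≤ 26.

√1641 = [40; 1, 1, 26, 1, 1, 80, …] (period length 6).
Convergents:
  p_0/q_0 = 40/1
  p_1/q_1 = 41/1
  p_2/q_2 = 81/2
  p_3/q_3 = 2147/53
q_2 = 2 ≤ 26 < 53 = q_3, so the answer is 81/2.

81/2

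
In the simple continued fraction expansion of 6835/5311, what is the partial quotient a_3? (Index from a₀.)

6835 = 1·5311 + 1524   →  a_0 = 1
5311 = 3·1524 + 739   →  a_1 = 3
1524 = 2·739 + 46   →  a_2 = 2
739 = 16·46 + 3   →  a_3 = 16

16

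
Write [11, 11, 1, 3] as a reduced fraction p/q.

Fold from the inside: start with 3/1.
  1 + 1/3 = 4/3
  11 + 3/4 = 47/4
  11 + 4/47 = 521/47

521/47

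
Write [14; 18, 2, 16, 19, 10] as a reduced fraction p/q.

Using pₖ = aₖpₖ₋₁ + pₖ₋₂ and qₖ = aₖqₖ₋₁ + qₖ₋₂:
  k=0: a=14, p=14, q=1
  k=1: a=18, p=253, q=18
  k=2: a=2, p=520, q=37
  k=3: a=16, p=8573, q=610
  k=4: a=19, p=163407, q=11627
  k=5: a=10, p=1642643, q=116880

1642643/116880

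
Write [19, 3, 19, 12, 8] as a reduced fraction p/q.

Using pₖ = aₖpₖ₋₁ + pₖ₋₂ and qₖ = aₖqₖ₋₁ + qₖ₋₂:
  k=0: a=19, p=19, q=1
  k=1: a=3, p=58, q=3
  k=2: a=19, p=1121, q=58
  k=3: a=12, p=13510, q=699
  k=4: a=8, p=109201, q=5650

109201/5650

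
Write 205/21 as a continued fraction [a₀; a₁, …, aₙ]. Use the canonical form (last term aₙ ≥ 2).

[9; 1, 3, 5]

205 = 9×21 + 16
21 = 1×16 + 5
16 = 3×5 + 1
5 = 5×1 + 0  (stop)
So 205/21 = [9; 1, 3, 5].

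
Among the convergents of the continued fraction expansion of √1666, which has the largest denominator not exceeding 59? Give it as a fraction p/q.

2000/49

√1666 = [40; 1, 4, 2, 4, 1, 80, …] (period length 6).
Convergents:
  p_0/q_0 = 40/1
  p_1/q_1 = 41/1
  p_2/q_2 = 204/5
  p_3/q_3 = 449/11
  p_4/q_4 = 2000/49
  p_5/q_5 = 2449/60
q_4 = 49 ≤ 59 < 60 = q_5, so the answer is 2000/49.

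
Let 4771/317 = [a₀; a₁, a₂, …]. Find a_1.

19

4771 = 15·317 + 16   →  a_0 = 15
317 = 19·16 + 13   →  a_1 = 19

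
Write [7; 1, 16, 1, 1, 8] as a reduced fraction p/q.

Using pₖ = aₖpₖ₋₁ + pₖ₋₂ and qₖ = aₖqₖ₋₁ + qₖ₋₂:
  k=0: a=7, p=7, q=1
  k=1: a=1, p=8, q=1
  k=2: a=16, p=135, q=17
  k=3: a=1, p=143, q=18
  k=4: a=1, p=278, q=35
  k=5: a=8, p=2367, q=298

2367/298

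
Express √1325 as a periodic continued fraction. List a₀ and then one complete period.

[36; 2, 2, 72]

a₀ = ⌊√1325⌋ = 36.
With m₀=0, d₀=1 and mₖ₊₁ = dₖaₖ − mₖ, dₖ₊₁ = (n − mₖ₊₁²)/dₖ, aₖ₊₁ = ⌊(a₀+mₖ₊₁)/dₖ₊₁⌋:
  k=1: m=36, d=29, a=2
  k=2: m=22, d=29, a=2
  k=3: m=36, d=1, a=72
d=1 and a=2a₀=72 at k=3, so the next step gives (m, d) = (36, 29) again — its k=1 value — and the period has length 3.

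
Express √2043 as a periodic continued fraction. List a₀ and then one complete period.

[45; 5, 90]

a₀ = ⌊√2043⌋ = 45.
With m₀=0, d₀=1 and mₖ₊₁ = dₖaₖ − mₖ, dₖ₊₁ = (n − mₖ₊₁²)/dₖ, aₖ₊₁ = ⌊(a₀+mₖ₊₁)/dₖ₊₁⌋:
  k=1: m=45, d=18, a=5
  k=2: m=45, d=1, a=90
d=1 and a=2a₀=90 at k=2, so the next step gives (m, d) = (45, 18) again — its k=1 value — and the period has length 2.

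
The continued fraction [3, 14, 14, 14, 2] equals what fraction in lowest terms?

17631/5741

Using pₖ = aₖpₖ₋₁ + pₖ₋₂ and qₖ = aₖqₖ₋₁ + qₖ₋₂:
  k=0: a=3, p=3, q=1
  k=1: a=14, p=43, q=14
  k=2: a=14, p=605, q=197
  k=3: a=14, p=8513, q=2772
  k=4: a=2, p=17631, q=5741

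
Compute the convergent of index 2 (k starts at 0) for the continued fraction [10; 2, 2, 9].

52/5

Using pₖ = aₖpₖ₋₁ + pₖ₋₂, qₖ = aₖqₖ₋₁ + qₖ₋₂ (with p₋₁=1, p₋₂=0, q₋₁=0, q₋₂=1):
  k=0: a=10, p=10, q=1
  k=1: a=2, p=21, q=2
  k=2: a=2, p=52, q=5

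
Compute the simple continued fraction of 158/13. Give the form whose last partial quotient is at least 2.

[12; 6, 2]

158 = 12·13 + 2
13 = 6·2 + 1
2 = 2·1 + 0  (stop)
So 158/13 = [12; 6, 2].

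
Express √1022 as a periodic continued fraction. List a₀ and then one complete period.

[31; 1, 30, 1, 62]

a₀ = ⌊√1022⌋ = 31.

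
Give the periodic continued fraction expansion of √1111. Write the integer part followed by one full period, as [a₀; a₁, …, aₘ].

a₀ = ⌊√1111⌋ = 33.
With m₀=0, d₀=1 and mₖ₊₁ = dₖaₖ − mₖ, dₖ₊₁ = (n − mₖ₊₁²)/dₖ, aₖ₊₁ = ⌊(a₀+mₖ₊₁)/dₖ₊₁⌋:
  k=1: m=33, d=22, a=3
  k=2: m=33, d=1, a=66
d=1 and a=2a₀=66 at k=2, so the next step gives (m, d) = (33, 22) again — its k=1 value — and the period has length 2.

[33; 3, 66]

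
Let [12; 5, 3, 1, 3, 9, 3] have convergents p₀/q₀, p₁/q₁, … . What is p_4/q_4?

Using pₖ = aₖpₖ₋₁ + pₖ₋₂, qₖ = aₖqₖ₋₁ + qₖ₋₂ (with p₋₁=1, p₋₂=0, q₋₁=0, q₋₂=1):
  k=0: a=12, p=12, q=1
  k=1: a=5, p=61, q=5
  k=2: a=3, p=195, q=16
  k=3: a=1, p=256, q=21
  k=4: a=3, p=963, q=79

963/79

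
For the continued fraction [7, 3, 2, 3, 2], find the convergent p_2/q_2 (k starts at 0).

Using pₖ = aₖpₖ₋₁ + pₖ₋₂, qₖ = aₖqₖ₋₁ + qₖ₋₂ (with p₋₁=1, p₋₂=0, q₋₁=0, q₋₂=1):
  k=0: a=7, p=7, q=1
  k=1: a=3, p=22, q=3
  k=2: a=2, p=51, q=7

51/7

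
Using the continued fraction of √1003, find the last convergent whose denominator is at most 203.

√1003 = [31; 1, 2, 31, 2, 1, 62, …] (period length 6).
Convergents:
  p_0/q_0 = 31/1
  p_1/q_1 = 32/1
  p_2/q_2 = 95/3
  p_3/q_3 = 2977/94
  p_4/q_4 = 6049/191
  p_5/q_5 = 9026/285
q_4 = 191 ≤ 203 < 285 = q_5, so the answer is 6049/191.

6049/191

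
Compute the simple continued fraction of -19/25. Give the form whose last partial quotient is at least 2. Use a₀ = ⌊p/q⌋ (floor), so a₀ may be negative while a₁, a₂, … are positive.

-19 = -1*25 + 6
25 = 4*6 + 1
6 = 6*1 + 0  (stop)
So -19/25 = [-1; 4, 6].

[-1; 4, 6]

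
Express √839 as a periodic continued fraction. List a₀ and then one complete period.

[28; 1, 27, 1, 56]

a₀ = ⌊√839⌋ = 28.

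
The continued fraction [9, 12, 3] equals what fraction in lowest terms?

336/37

Fold from the inside: start with 3/1.
  12 + 1/3 = 37/3
  9 + 3/37 = 336/37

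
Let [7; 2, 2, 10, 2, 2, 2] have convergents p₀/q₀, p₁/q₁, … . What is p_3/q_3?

Using pₖ = aₖpₖ₋₁ + pₖ₋₂, qₖ = aₖqₖ₋₁ + qₖ₋₂ (with p₋₁=1, p₋₂=0, q₋₁=0, q₋₂=1):
  k=0: a=7, p=7, q=1
  k=1: a=2, p=15, q=2
  k=2: a=2, p=37, q=5
  k=3: a=10, p=385, q=52

385/52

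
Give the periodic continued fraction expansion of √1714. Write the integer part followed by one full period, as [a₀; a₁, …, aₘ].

a₀ = ⌊√1714⌋ = 41.
With m₀=0, d₀=1 and mₖ₊₁ = dₖaₖ − mₖ, dₖ₊₁ = (n − mₖ₊₁²)/dₖ, aₖ₊₁ = ⌊(a₀+mₖ₊₁)/dₖ₊₁⌋:
  k=1: m=41, d=33, a=2
  k=2: m=25, d=33, a=2
  k=3: m=41, d=1, a=82
d=1 and a=2a₀=82 at k=3, so the next step gives (m, d) = (41, 33) again — its k=1 value — and the period has length 3.

[41; 2, 2, 82]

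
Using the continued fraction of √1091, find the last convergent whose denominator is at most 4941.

71973/2179

√1091 = [33; 33, 66, …] (period length 2).
Convergents:
  p_0/q_0 = 33/1
  p_1/q_1 = 1090/33
  p_2/q_2 = 71973/2179
  p_3/q_3 = 2376199/71940
q_2 = 2179 ≤ 4941 < 71940 = q_3, so the answer is 71973/2179.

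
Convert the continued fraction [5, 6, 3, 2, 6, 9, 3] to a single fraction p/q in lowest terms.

Using pₖ = aₖpₖ₋₁ + pₖ₋₂ and qₖ = aₖqₖ₋₁ + qₖ₋₂:
  k=0: a=5, p=5, q=1
  k=1: a=6, p=31, q=6
  k=2: a=3, p=98, q=19
  k=3: a=2, p=227, q=44
  k=4: a=6, p=1460, q=283
  k=5: a=9, p=13367, q=2591
  k=6: a=3, p=41561, q=8056

41561/8056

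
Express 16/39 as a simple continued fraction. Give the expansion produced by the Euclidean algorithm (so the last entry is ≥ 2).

[0; 2, 2, 3, 2]

16 = 0·39 + 16
39 = 2·16 + 7
16 = 2·7 + 2
7 = 3·2 + 1
2 = 2·1 + 0  (stop)
So 16/39 = [0; 2, 2, 3, 2].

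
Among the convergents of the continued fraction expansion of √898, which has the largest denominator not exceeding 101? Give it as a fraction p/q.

899/30

√898 = [29; 1, 28, 1, 58, …] (period length 4).
Convergents:
  p_0/q_0 = 29/1
  p_1/q_1 = 30/1
  p_2/q_2 = 869/29
  p_3/q_3 = 899/30
  p_4/q_4 = 53011/1769
q_3 = 30 ≤ 101 < 1769 = q_4, so the answer is 899/30.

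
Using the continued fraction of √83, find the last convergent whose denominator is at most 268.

√83 = [9; 9, 18, …] (period length 2).
Convergents:
  p_0/q_0 = 9/1
  p_1/q_1 = 82/9
  p_2/q_2 = 1485/163
  p_3/q_3 = 13447/1476
q_2 = 163 ≤ 268 < 1476 = q_3, so the answer is 1485/163.

1485/163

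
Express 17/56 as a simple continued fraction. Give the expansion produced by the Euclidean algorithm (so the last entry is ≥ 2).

[0; 3, 3, 2, 2]

17 = 0×56 + 17
56 = 3×17 + 5
17 = 3×5 + 2
5 = 2×2 + 1
2 = 2×1 + 0  (stop)
So 17/56 = [0; 3, 3, 2, 2].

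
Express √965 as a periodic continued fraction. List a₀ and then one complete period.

a₀ = ⌊√965⌋ = 31.

[31; 15, 1, 1, 15, 62]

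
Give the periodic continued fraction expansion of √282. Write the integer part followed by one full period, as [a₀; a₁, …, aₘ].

a₀ = ⌊√282⌋ = 16.
With m₀=0, d₀=1 and mₖ₊₁ = dₖaₖ − mₖ, dₖ₊₁ = (n − mₖ₊₁²)/dₖ, aₖ₊₁ = ⌊(a₀+mₖ₊₁)/dₖ₊₁⌋:
  k=1: m=16, d=26, a=1
  k=2: m=10, d=7, a=3
  k=3: m=11, d=23, a=1
  k=4: m=12, d=6, a=4
  k=5: m=12, d=23, a=1
  k=6: m=11, d=7, a=3
  k=7: m=10, d=26, a=1
  k=8: m=16, d=1, a=32
d=1 and a=2a₀=32 at k=8, so the next step gives (m, d) = (16, 26) again — its k=1 value — and the period has length 8.

[16; 1, 3, 1, 4, 1, 3, 1, 32]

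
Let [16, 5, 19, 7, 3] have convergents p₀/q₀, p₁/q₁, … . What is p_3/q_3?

Using pₖ = aₖpₖ₋₁ + pₖ₋₂, qₖ = aₖqₖ₋₁ + qₖ₋₂ (with p₋₁=1, p₋₂=0, q₋₁=0, q₋₂=1):
  k=0: a=16, p=16, q=1
  k=1: a=5, p=81, q=5
  k=2: a=19, p=1555, q=96
  k=3: a=7, p=10966, q=677

10966/677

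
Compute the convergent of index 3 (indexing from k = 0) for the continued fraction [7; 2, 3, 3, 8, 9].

171/23

Using pₖ = aₖpₖ₋₁ + pₖ₋₂, qₖ = aₖqₖ₋₁ + qₖ₋₂ (with p₋₁=1, p₋₂=0, q₋₁=0, q₋₂=1):
  k=0: a=7, p=7, q=1
  k=1: a=2, p=15, q=2
  k=2: a=3, p=52, q=7
  k=3: a=3, p=171, q=23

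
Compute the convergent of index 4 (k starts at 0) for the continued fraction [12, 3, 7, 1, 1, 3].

579/47

Using pₖ = aₖpₖ₋₁ + pₖ₋₂, qₖ = aₖqₖ₋₁ + qₖ₋₂ (with p₋₁=1, p₋₂=0, q₋₁=0, q₋₂=1):
  k=0: a=12, p=12, q=1
  k=1: a=3, p=37, q=3
  k=2: a=7, p=271, q=22
  k=3: a=1, p=308, q=25
  k=4: a=1, p=579, q=47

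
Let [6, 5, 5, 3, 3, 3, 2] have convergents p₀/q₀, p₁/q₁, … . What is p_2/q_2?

161/26

Using pₖ = aₖpₖ₋₁ + pₖ₋₂, qₖ = aₖqₖ₋₁ + qₖ₋₂ (with p₋₁=1, p₋₂=0, q₋₁=0, q₋₂=1):
  k=0: a=6, p=6, q=1
  k=1: a=5, p=31, q=5
  k=2: a=5, p=161, q=26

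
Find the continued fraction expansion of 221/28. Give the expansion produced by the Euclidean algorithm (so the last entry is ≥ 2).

221 = 7·28 + 25
28 = 1·25 + 3
25 = 8·3 + 1
3 = 3·1 + 0  (stop)
So 221/28 = [7; 1, 8, 3].

[7; 1, 8, 3]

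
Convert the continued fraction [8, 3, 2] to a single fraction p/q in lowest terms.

Fold from the inside: start with 2/1.
  3 + 1/2 = 7/2
  8 + 2/7 = 58/7

58/7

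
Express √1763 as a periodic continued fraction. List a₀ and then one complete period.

a₀ = ⌊√1763⌋ = 41.
With m₀=0, d₀=1 and mₖ₊₁ = dₖaₖ − mₖ, dₖ₊₁ = (n − mₖ₊₁²)/dₖ, aₖ₊₁ = ⌊(a₀+mₖ₊₁)/dₖ₊₁⌋:
  k=1: m=41, d=82, a=1
  k=2: m=41, d=1, a=82
d=1 and a=2a₀=82 at k=2, so the next step gives (m, d) = (41, 82) again — its k=1 value — and the period has length 2.

[41; 1, 82]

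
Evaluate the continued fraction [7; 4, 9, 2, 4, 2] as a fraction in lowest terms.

Using pₖ = aₖpₖ₋₁ + pₖ₋₂ and qₖ = aₖqₖ₋₁ + qₖ₋₂:
  k=0: a=7, p=7, q=1
  k=1: a=4, p=29, q=4
  k=2: a=9, p=268, q=37
  k=3: a=2, p=565, q=78
  k=4: a=4, p=2528, q=349
  k=5: a=2, p=5621, q=776

5621/776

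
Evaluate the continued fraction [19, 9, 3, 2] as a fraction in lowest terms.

Using pₖ = aₖpₖ₋₁ + pₖ₋₂ and qₖ = aₖqₖ₋₁ + qₖ₋₂:
  k=0: a=19, p=19, q=1
  k=1: a=9, p=172, q=9
  k=2: a=3, p=535, q=28
  k=3: a=2, p=1242, q=65

1242/65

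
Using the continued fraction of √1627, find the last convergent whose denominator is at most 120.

4800/119

√1627 = [40; 2, 1, 39, 1, 2, 80, …] (period length 6).
Convergents:
  p_0/q_0 = 40/1
  p_1/q_1 = 81/2
  p_2/q_2 = 121/3
  p_3/q_3 = 4800/119
  p_4/q_4 = 4921/122
q_3 = 119 ≤ 120 < 122 = q_4, so the answer is 4800/119.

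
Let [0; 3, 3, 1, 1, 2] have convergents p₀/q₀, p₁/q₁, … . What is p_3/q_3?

Using pₖ = aₖpₖ₋₁ + pₖ₋₂, qₖ = aₖqₖ₋₁ + qₖ₋₂ (with p₋₁=1, p₋₂=0, q₋₁=0, q₋₂=1):
  k=0: a=0, p=0, q=1
  k=1: a=3, p=1, q=3
  k=2: a=3, p=3, q=10
  k=3: a=1, p=4, q=13

4/13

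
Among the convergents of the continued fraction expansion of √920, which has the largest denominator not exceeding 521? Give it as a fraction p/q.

√920 = [30; 3, 60, …] (period length 2).
Convergents:
  p_0/q_0 = 30/1
  p_1/q_1 = 91/3
  p_2/q_2 = 5490/181
  p_3/q_3 = 16561/546
q_2 = 181 ≤ 521 < 546 = q_3, so the answer is 5490/181.

5490/181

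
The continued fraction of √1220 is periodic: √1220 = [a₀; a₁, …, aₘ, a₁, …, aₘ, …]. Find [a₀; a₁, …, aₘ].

[34; 1, 12, 1, 68]

a₀ = ⌊√1220⌋ = 34.
With m₀=0, d₀=1 and mₖ₊₁ = dₖaₖ − mₖ, dₖ₊₁ = (n − mₖ₊₁²)/dₖ, aₖ₊₁ = ⌊(a₀+mₖ₊₁)/dₖ₊₁⌋:
  k=1: m=34, d=64, a=1
  k=2: m=30, d=5, a=12
  k=3: m=30, d=64, a=1
  k=4: m=34, d=1, a=68
d=1 and a=2a₀=68 at k=4, so the next step gives (m, d) = (34, 64) again — its k=1 value — and the period has length 4.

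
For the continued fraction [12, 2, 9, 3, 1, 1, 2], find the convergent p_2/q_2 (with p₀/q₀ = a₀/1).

237/19

Using pₖ = aₖpₖ₋₁ + pₖ₋₂, qₖ = aₖqₖ₋₁ + qₖ₋₂ (with p₋₁=1, p₋₂=0, q₋₁=0, q₋₂=1):
  k=0: a=12, p=12, q=1
  k=1: a=2, p=25, q=2
  k=2: a=9, p=237, q=19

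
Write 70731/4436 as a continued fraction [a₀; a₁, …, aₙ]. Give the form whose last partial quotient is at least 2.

70731 = 15·4436 + 4191
4436 = 1·4191 + 245
4191 = 17·245 + 26
245 = 9·26 + 11
26 = 2·11 + 4
11 = 2·4 + 3
4 = 1·3 + 1
3 = 3·1 + 0  (stop)
So 70731/4436 = [15; 1, 17, 9, 2, 2, 1, 3].

[15; 1, 17, 9, 2, 2, 1, 3]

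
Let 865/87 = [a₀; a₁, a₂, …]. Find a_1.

1

865 = 9·87 + 82   →  a_0 = 9
87 = 1·82 + 5   →  a_1 = 1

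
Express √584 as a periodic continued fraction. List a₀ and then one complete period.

[24; 6, 48]

a₀ = ⌊√584⌋ = 24.
With m₀=0, d₀=1 and mₖ₊₁ = dₖaₖ − mₖ, dₖ₊₁ = (n − mₖ₊₁²)/dₖ, aₖ₊₁ = ⌊(a₀+mₖ₊₁)/dₖ₊₁⌋:
  k=1: m=24, d=8, a=6
  k=2: m=24, d=1, a=48
d=1 and a=2a₀=48 at k=2, so the next step gives (m, d) = (24, 8) again — its k=1 value — and the period has length 2.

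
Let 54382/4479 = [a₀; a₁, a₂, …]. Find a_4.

6

54382 = 12·4479 + 634   →  a_0 = 12
4479 = 7·634 + 41   →  a_1 = 7
634 = 15·41 + 19   →  a_2 = 15
41 = 2·19 + 3   →  a_3 = 2
19 = 6·3 + 1   →  a_4 = 6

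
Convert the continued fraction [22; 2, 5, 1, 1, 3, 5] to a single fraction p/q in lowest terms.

10084/449

Using pₖ = aₖpₖ₋₁ + pₖ₋₂ and qₖ = aₖqₖ₋₁ + qₖ₋₂:
  k=0: a=22, p=22, q=1
  k=1: a=2, p=45, q=2
  k=2: a=5, p=247, q=11
  k=3: a=1, p=292, q=13
  k=4: a=1, p=539, q=24
  k=5: a=3, p=1909, q=85
  k=6: a=5, p=10084, q=449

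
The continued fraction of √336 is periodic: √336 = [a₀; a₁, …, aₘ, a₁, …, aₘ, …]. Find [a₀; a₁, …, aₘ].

[18; 3, 36]

a₀ = ⌊√336⌋ = 18.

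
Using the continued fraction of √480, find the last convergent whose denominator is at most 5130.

√480 = [21; 1, 9, 1, 42, …] (period length 4).
Convergents:
  p_0/q_0 = 21/1
  p_1/q_1 = 22/1
  p_2/q_2 = 219/10
  p_3/q_3 = 241/11
  p_4/q_4 = 10341/472
  p_5/q_5 = 10582/483
  p_6/q_6 = 105579/4819
  p_7/q_7 = 116161/5302
q_6 = 4819 ≤ 5130 < 5302 = q_7, so the answer is 105579/4819.

105579/4819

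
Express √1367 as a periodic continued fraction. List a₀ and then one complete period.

a₀ = ⌊√1367⌋ = 36.
With m₀=0, d₀=1 and mₖ₊₁ = dₖaₖ − mₖ, dₖ₊₁ = (n − mₖ₊₁²)/dₖ, aₖ₊₁ = ⌊(a₀+mₖ₊₁)/dₖ₊₁⌋:
  k=1: m=36, d=71, a=1
  k=2: m=35, d=2, a=35
  k=3: m=35, d=71, a=1
  k=4: m=36, d=1, a=72
d=1 and a=2a₀=72 at k=4, so the next step gives (m, d) = (36, 71) again — its k=1 value — and the period has length 4.

[36; 1, 35, 1, 72]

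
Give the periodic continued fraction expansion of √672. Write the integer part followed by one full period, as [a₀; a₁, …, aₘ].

a₀ = ⌊√672⌋ = 25.
With m₀=0, d₀=1 and mₖ₊₁ = dₖaₖ − mₖ, dₖ₊₁ = (n − mₖ₊₁²)/dₖ, aₖ₊₁ = ⌊(a₀+mₖ₊₁)/dₖ₊₁⌋:
  k=1: m=25, d=47, a=1
  k=2: m=22, d=4, a=11
  k=3: m=22, d=47, a=1
  k=4: m=25, d=1, a=50
d=1 and a=2a₀=50 at k=4, so the next step gives (m, d) = (25, 47) again — its k=1 value — and the period has length 4.

[25; 1, 11, 1, 50]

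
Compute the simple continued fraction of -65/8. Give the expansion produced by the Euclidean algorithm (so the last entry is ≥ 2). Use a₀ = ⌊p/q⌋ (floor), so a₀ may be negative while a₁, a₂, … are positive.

[-9; 1, 7]

-65 = -9*8 + 7
8 = 1*7 + 1
7 = 7*1 + 0  (stop)
So -65/8 = [-9; 1, 7].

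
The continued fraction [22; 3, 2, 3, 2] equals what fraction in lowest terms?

Using pₖ = aₖpₖ₋₁ + pₖ₋₂ and qₖ = aₖqₖ₋₁ + qₖ₋₂:
  k=0: a=22, p=22, q=1
  k=1: a=3, p=67, q=3
  k=2: a=2, p=156, q=7
  k=3: a=3, p=535, q=24
  k=4: a=2, p=1226, q=55

1226/55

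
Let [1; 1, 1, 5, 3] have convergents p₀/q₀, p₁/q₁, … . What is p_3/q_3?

Using pₖ = aₖpₖ₋₁ + pₖ₋₂, qₖ = aₖqₖ₋₁ + qₖ₋₂ (with p₋₁=1, p₋₂=0, q₋₁=0, q₋₂=1):
  k=0: a=1, p=1, q=1
  k=1: a=1, p=2, q=1
  k=2: a=1, p=3, q=2
  k=3: a=5, p=17, q=11

17/11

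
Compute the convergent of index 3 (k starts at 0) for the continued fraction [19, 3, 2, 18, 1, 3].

Using pₖ = aₖpₖ₋₁ + pₖ₋₂, qₖ = aₖqₖ₋₁ + qₖ₋₂ (with p₋₁=1, p₋₂=0, q₋₁=0, q₋₂=1):
  k=0: a=19, p=19, q=1
  k=1: a=3, p=58, q=3
  k=2: a=2, p=135, q=7
  k=3: a=18, p=2488, q=129

2488/129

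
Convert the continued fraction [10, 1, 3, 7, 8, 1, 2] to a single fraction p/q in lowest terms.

8241/766

Using pₖ = aₖpₖ₋₁ + pₖ₋₂ and qₖ = aₖqₖ₋₁ + qₖ₋₂:
  k=0: a=10, p=10, q=1
  k=1: a=1, p=11, q=1
  k=2: a=3, p=43, q=4
  k=3: a=7, p=312, q=29
  k=4: a=8, p=2539, q=236
  k=5: a=1, p=2851, q=265
  k=6: a=2, p=8241, q=766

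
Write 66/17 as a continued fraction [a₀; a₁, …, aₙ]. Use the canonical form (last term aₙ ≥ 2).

66 = 3×17 + 15
17 = 1×15 + 2
15 = 7×2 + 1
2 = 2×1 + 0  (stop)
So 66/17 = [3; 1, 7, 2].

[3; 1, 7, 2]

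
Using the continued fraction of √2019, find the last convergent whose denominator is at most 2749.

√2019 = [44; 1, 13, 1, 88, …] (period length 4).
Convergents:
  p_0/q_0 = 44/1
  p_1/q_1 = 45/1
  p_2/q_2 = 629/14
  p_3/q_3 = 674/15
  p_4/q_4 = 59941/1334
  p_5/q_5 = 60615/1349
  p_6/q_6 = 847936/18871
q_5 = 1349 ≤ 2749 < 18871 = q_6, so the answer is 60615/1349.

60615/1349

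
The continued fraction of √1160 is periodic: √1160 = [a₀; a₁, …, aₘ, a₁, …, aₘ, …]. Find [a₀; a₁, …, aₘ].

a₀ = ⌊√1160⌋ = 34.
With m₀=0, d₀=1 and mₖ₊₁ = dₖaₖ − mₖ, dₖ₊₁ = (n − mₖ₊₁²)/dₖ, aₖ₊₁ = ⌊(a₀+mₖ₊₁)/dₖ₊₁⌋:
  k=1: m=34, d=4, a=17
  k=2: m=34, d=1, a=68
d=1 and a=2a₀=68 at k=2, so the next step gives (m, d) = (34, 4) again — its k=1 value — and the period has length 2.

[34; 17, 68]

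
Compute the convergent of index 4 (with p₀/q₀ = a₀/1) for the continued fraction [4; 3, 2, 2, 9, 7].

687/160

Using pₖ = aₖpₖ₋₁ + pₖ₋₂, qₖ = aₖqₖ₋₁ + qₖ₋₂ (with p₋₁=1, p₋₂=0, q₋₁=0, q₋₂=1):
  k=0: a=4, p=4, q=1
  k=1: a=3, p=13, q=3
  k=2: a=2, p=30, q=7
  k=3: a=2, p=73, q=17
  k=4: a=9, p=687, q=160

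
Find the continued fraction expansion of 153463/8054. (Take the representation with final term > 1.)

[19; 18, 2, 3, 12, 5]

153463 = 19×8054 + 437
8054 = 18×437 + 188
437 = 2×188 + 61
188 = 3×61 + 5
61 = 12×5 + 1
5 = 5×1 + 0  (stop)
So 153463/8054 = [19; 18, 2, 3, 12, 5].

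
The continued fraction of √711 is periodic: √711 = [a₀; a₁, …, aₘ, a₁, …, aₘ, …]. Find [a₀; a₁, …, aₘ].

a₀ = ⌊√711⌋ = 26.
With m₀=0, d₀=1 and mₖ₊₁ = dₖaₖ − mₖ, dₖ₊₁ = (n − mₖ₊₁²)/dₖ, aₖ₊₁ = ⌊(a₀+mₖ₊₁)/dₖ₊₁⌋:
  k=1: m=26, d=35, a=1
  k=2: m=9, d=18, a=1
  k=3: m=9, d=35, a=1
  k=4: m=26, d=1, a=52
d=1 and a=2a₀=52 at k=4, so the next step gives (m, d) = (26, 35) again — its k=1 value — and the period has length 4.

[26; 1, 1, 1, 52]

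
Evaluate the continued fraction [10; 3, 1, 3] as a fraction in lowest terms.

Fold from the inside: start with 3/1.
  1 + 1/3 = 4/3
  3 + 3/4 = 15/4
  10 + 4/15 = 154/15

154/15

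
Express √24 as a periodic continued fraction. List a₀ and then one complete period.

a₀ = ⌊√24⌋ = 4.
With m₀=0, d₀=1 and mₖ₊₁ = dₖaₖ − mₖ, dₖ₊₁ = (n − mₖ₊₁²)/dₖ, aₖ₊₁ = ⌊(a₀+mₖ₊₁)/dₖ₊₁⌋:
  k=1: m=4, d=8, a=1
  k=2: m=4, d=1, a=8
d=1 and a=2a₀=8 at k=2, so the next step gives (m, d) = (4, 8) again — its k=1 value — and the period has length 2.

[4; 1, 8]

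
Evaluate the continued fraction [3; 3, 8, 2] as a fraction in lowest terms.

176/53

Using pₖ = aₖpₖ₋₁ + pₖ₋₂ and qₖ = aₖqₖ₋₁ + qₖ₋₂:
  k=0: a=3, p=3, q=1
  k=1: a=3, p=10, q=3
  k=2: a=8, p=83, q=25
  k=3: a=2, p=176, q=53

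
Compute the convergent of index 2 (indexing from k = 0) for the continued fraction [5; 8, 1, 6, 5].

46/9

Using pₖ = aₖpₖ₋₁ + pₖ₋₂, qₖ = aₖqₖ₋₁ + qₖ₋₂ (with p₋₁=1, p₋₂=0, q₋₁=0, q₋₂=1):
  k=0: a=5, p=5, q=1
  k=1: a=8, p=41, q=8
  k=2: a=1, p=46, q=9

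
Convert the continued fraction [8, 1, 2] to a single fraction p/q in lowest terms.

26/3

Using pₖ = aₖpₖ₋₁ + pₖ₋₂ and qₖ = aₖqₖ₋₁ + qₖ₋₂:
  k=0: a=8, p=8, q=1
  k=1: a=1, p=9, q=1
  k=2: a=2, p=26, q=3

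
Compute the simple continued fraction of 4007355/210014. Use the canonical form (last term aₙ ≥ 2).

[19; 12, 3, 2, 5, 14, 3, 10]

4007355 = 19*210014 + 17089
210014 = 12*17089 + 4946
17089 = 3*4946 + 2251
4946 = 2*2251 + 444
2251 = 5*444 + 31
444 = 14*31 + 10
31 = 3*10 + 1
10 = 10*1 + 0  (stop)
So 4007355/210014 = [19; 12, 3, 2, 5, 14, 3, 10].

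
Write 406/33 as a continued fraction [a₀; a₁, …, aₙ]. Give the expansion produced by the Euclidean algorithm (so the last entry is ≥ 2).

406 = 12·33 + 10
33 = 3·10 + 3
10 = 3·3 + 1
3 = 3·1 + 0  (stop)
So 406/33 = [12; 3, 3, 3].

[12; 3, 3, 3]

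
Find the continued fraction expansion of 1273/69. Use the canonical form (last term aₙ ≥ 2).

[18; 2, 4, 2, 3]

1273 = 18×69 + 31
69 = 2×31 + 7
31 = 4×7 + 3
7 = 2×3 + 1
3 = 3×1 + 0  (stop)
So 1273/69 = [18; 2, 4, 2, 3].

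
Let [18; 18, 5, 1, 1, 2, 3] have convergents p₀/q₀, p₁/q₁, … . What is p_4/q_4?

Using pₖ = aₖpₖ₋₁ + pₖ₋₂, qₖ = aₖqₖ₋₁ + qₖ₋₂ (with p₋₁=1, p₋₂=0, q₋₁=0, q₋₂=1):
  k=0: a=18, p=18, q=1
  k=1: a=18, p=325, q=18
  k=2: a=5, p=1643, q=91
  k=3: a=1, p=1968, q=109
  k=4: a=1, p=3611, q=200

3611/200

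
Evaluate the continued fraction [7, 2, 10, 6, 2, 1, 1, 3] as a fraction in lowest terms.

Fold from the inside: start with 3/1.
  1 + 1/3 = 4/3
  1 + 3/4 = 7/4
  2 + 4/7 = 18/7
  6 + 7/18 = 115/18
  10 + 18/115 = 1168/115
  2 + 115/1168 = 2451/1168
  7 + 1168/2451 = 18325/2451

18325/2451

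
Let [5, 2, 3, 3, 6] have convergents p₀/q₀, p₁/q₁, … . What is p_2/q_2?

38/7

Using pₖ = aₖpₖ₋₁ + pₖ₋₂, qₖ = aₖqₖ₋₁ + qₖ₋₂ (with p₋₁=1, p₋₂=0, q₋₁=0, q₋₂=1):
  k=0: a=5, p=5, q=1
  k=1: a=2, p=11, q=2
  k=2: a=3, p=38, q=7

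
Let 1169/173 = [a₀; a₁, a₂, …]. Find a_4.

2

1169 = 6·173 + 131   →  a_0 = 6
173 = 1·131 + 42   →  a_1 = 1
131 = 3·42 + 5   →  a_2 = 3
42 = 8·5 + 2   →  a_3 = 8
5 = 2·2 + 1   →  a_4 = 2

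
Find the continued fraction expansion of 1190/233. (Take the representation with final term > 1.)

1190 = 5×233 + 25
233 = 9×25 + 8
25 = 3×8 + 1
8 = 8×1 + 0  (stop)
So 1190/233 = [5; 9, 3, 8].

[5; 9, 3, 8]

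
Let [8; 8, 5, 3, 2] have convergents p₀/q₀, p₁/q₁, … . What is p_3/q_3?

1064/131

Using pₖ = aₖpₖ₋₁ + pₖ₋₂, qₖ = aₖqₖ₋₁ + qₖ₋₂ (with p₋₁=1, p₋₂=0, q₋₁=0, q₋₂=1):
  k=0: a=8, p=8, q=1
  k=1: a=8, p=65, q=8
  k=2: a=5, p=333, q=41
  k=3: a=3, p=1064, q=131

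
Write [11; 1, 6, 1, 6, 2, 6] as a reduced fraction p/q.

9059/763

Fold from the inside: start with 6/1.
  2 + 1/6 = 13/6
  6 + 6/13 = 84/13
  1 + 13/84 = 97/84
  6 + 84/97 = 666/97
  1 + 97/666 = 763/666
  11 + 666/763 = 9059/763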